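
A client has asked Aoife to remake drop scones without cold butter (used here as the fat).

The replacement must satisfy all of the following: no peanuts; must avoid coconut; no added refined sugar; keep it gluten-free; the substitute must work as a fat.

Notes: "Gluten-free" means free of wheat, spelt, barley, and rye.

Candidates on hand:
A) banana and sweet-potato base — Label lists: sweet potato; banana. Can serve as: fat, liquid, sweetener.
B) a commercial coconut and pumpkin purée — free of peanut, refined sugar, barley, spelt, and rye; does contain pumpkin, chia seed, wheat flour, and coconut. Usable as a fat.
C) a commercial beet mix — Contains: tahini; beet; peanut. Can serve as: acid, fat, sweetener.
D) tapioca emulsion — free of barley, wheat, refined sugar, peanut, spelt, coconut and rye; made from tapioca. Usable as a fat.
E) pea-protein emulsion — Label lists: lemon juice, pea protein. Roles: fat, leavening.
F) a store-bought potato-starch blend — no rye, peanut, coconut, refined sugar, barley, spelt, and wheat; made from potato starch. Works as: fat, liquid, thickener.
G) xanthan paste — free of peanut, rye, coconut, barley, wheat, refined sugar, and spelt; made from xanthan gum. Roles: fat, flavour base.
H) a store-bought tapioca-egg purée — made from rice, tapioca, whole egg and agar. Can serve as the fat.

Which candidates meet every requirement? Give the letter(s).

A: all constraints satisfied — OK
B: has wheat flour, so not gluten-free; has coconut, so not coconut-free — no
C: has peanut, so not peanut-free — out
D: no peanut, no refined sugar — valid
E: all constraints satisfied — valid
F: gluten-free, no coconut — OK
G: all constraints satisfied — keep
H: every rule checks out — keep

A, D, E, F, G, H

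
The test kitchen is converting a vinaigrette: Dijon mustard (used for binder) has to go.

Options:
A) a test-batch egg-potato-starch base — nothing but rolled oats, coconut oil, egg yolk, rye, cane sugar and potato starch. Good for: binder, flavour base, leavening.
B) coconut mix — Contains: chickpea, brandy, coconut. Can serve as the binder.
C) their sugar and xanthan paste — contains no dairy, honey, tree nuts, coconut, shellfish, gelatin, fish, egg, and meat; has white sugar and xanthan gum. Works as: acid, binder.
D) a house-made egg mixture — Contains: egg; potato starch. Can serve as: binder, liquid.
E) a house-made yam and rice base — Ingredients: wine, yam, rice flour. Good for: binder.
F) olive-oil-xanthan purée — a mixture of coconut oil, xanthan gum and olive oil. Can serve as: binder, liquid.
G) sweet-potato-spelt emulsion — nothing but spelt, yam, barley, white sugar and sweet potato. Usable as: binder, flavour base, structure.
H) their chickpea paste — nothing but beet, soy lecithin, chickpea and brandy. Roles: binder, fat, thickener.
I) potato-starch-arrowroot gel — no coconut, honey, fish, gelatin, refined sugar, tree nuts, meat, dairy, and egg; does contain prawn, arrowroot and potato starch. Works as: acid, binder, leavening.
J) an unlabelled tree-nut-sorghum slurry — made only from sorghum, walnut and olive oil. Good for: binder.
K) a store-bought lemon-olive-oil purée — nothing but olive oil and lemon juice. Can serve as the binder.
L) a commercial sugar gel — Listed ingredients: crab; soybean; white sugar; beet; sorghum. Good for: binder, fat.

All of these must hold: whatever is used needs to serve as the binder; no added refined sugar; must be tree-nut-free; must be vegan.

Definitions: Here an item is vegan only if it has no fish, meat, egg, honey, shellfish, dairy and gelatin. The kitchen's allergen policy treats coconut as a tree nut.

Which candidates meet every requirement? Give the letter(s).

E, H, K

A: has egg yolk, so not vegan; has coconut oil, so not tree-nut-free (and 1 more) — reject
B: has coconut, so not tree-nut-free — reject
C: has white sugar, so not no-added-sugar — out
D: has egg, so not vegan — no
E: only wine, rice flour and yam; none excluded — valid
F: has coconut oil, so not tree-nut-free — no
G: has white sugar, so not no-added-sugar — reject
H: vegan, tree-nut-free — valid
I: has prawn, so not vegan — reject
J: has walnut, so not tree-nut-free — reject
K: all constraints satisfied — OK
L: has crab, so not vegan; has white sugar, so not no-added-sugar — reject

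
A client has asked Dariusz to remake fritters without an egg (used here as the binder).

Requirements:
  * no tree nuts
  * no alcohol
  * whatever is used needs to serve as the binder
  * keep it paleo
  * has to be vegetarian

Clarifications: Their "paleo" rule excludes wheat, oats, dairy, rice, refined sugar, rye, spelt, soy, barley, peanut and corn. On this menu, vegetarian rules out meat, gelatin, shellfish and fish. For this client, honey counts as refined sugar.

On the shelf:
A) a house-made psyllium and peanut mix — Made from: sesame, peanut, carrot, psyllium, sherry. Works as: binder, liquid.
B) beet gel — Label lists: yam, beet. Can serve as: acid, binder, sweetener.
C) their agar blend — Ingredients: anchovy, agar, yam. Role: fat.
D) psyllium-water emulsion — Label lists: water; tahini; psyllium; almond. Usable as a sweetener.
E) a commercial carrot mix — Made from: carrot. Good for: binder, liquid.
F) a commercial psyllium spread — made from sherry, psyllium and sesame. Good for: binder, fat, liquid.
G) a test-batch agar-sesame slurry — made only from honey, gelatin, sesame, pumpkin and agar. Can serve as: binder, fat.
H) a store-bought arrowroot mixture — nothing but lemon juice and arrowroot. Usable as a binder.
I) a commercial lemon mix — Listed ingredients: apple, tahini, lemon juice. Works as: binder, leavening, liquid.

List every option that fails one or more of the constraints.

A, C, D, F, G

A: has peanut, so not paleo; has sherry, so not alcohol-free — reject
B: only beet and yam; none excluded — OK
C: not usable as a binder; has anchovy, so not vegetarian — out
D: not usable as a binder; has almond, so not tree-nut-free — out
E: only carrot; none excluded — valid
F: has sherry, so not alcohol-free — reject
G: has honey, so not paleo; has gelatin, so not vegetarian — no
H: no tree nuts, no alcohol — keep
I: only tahini, apple and lemon juice; none excluded — keep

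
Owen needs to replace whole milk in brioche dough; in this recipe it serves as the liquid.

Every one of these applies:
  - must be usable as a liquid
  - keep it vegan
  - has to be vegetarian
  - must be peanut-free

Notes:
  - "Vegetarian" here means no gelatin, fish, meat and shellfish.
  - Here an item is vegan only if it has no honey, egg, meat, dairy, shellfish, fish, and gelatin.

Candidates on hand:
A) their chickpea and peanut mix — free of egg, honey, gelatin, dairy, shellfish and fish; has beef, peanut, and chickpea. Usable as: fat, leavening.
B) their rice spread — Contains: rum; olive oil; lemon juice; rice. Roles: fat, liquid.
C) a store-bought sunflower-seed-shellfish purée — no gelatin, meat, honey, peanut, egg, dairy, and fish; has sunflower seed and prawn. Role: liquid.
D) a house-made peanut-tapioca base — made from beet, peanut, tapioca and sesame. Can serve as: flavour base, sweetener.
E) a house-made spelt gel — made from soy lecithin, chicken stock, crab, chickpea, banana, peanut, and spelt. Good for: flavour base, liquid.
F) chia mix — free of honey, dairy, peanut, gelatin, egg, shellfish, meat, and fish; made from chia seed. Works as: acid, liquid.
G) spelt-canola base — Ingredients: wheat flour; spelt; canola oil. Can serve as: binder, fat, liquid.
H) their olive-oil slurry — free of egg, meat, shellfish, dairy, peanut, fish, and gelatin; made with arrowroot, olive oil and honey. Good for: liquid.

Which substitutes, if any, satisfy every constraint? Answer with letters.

A: not usable as a liquid; has beef, so not vegetarian (and 2 more) — no
B: nothing on the exclusion list — OK
C: has prawn, so not vegetarian; has prawn, so not vegan — no
D: not usable as a liquid; has peanut, so not peanut-free — no
E: has chicken stock, so not vegetarian; has chicken stock, so not vegan (and 1 more) — reject
F: all constraints satisfied — OK
G: every rule checks out — OK
H: has honey, so not vegan — out

B, F, G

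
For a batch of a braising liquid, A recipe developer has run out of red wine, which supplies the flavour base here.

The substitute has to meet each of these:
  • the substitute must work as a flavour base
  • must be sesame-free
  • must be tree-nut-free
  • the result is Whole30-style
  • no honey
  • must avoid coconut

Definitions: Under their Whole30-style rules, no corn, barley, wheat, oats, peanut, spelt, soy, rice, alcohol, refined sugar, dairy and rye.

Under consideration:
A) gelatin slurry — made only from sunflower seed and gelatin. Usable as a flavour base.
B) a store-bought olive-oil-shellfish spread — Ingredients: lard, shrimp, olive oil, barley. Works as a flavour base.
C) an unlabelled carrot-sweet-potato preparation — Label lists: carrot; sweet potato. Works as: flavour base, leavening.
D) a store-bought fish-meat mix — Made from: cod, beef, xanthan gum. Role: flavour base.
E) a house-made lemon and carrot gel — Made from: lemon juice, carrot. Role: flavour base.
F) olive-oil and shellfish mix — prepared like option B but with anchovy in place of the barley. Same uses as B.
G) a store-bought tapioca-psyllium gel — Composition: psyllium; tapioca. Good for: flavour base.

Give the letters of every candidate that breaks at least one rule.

A: every rule checks out — OK
B: has barley, so not Whole30-style — out
C: works as a flavour base, no honey, no sesame — keep
D: only cod, beef, and xanthan gum; none excluded — keep
E: all constraints satisfied — OK
F: anchovy and lard etc. — none of it excluded — keep
G: only tapioca and psyllium; none excluded — valid

B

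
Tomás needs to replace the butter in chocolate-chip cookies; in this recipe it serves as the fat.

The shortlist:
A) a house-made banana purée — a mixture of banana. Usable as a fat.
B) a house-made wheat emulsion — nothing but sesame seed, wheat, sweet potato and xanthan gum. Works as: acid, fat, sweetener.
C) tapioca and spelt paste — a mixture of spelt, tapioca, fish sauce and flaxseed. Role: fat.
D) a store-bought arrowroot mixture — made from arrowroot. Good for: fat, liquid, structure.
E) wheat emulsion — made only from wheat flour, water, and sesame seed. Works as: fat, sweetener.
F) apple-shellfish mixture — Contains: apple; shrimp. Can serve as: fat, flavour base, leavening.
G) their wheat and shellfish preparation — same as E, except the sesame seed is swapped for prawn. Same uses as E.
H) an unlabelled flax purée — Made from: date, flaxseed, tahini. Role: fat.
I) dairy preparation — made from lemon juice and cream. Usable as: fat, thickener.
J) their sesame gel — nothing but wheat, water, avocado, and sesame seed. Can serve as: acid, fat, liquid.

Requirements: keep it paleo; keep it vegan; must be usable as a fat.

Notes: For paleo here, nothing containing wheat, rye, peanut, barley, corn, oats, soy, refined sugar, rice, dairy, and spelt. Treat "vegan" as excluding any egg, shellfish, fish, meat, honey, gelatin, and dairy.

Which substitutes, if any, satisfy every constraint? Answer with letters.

A, D, H

A: works as a fat, vegan, paleo — keep
B: has wheat, so not paleo — reject
C: has spelt, so not paleo; has fish sauce, so not vegan — no
D: works as a fat, paleo, vegan — valid
E: has wheat flour, so not paleo — out
F: has shrimp, so not vegan — no
G: has wheat flour, so not paleo; has prawn, so not vegan — out
H: paleo, vegan — OK
I: has cream, so not paleo; has cream, so not vegan — reject
J: has wheat, so not paleo — reject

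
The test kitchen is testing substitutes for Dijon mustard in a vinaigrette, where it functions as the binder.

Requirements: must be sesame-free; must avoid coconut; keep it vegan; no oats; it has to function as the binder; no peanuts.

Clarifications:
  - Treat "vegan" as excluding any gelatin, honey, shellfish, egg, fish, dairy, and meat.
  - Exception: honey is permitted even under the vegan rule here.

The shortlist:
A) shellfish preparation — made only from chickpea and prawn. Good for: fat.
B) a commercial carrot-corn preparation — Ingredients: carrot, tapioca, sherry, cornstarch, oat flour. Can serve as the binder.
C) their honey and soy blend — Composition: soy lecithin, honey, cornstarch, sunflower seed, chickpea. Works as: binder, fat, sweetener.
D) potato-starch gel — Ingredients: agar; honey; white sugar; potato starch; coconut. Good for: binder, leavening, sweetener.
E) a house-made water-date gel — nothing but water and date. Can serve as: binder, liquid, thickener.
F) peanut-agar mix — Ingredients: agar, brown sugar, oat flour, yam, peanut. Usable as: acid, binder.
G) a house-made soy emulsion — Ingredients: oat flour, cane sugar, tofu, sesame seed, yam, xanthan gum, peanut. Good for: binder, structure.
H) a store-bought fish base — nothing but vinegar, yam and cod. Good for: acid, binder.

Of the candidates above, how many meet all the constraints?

A: not usable as a binder; has prawn, so not vegan — out
B: has oat flour, so not oat-free — reject
C: honey is permitted under the vegan carve-out; nothing else excluded — OK
D: has coconut, so not coconut-free — out
E: works as a binder, no coconut, vegan — valid
F: has oat flour, so not oat-free; has peanut, so not peanut-free — no
G: has oat flour, so not oat-free; has peanut, so not peanut-free (and 1 more) — no
H: has cod, so not vegan — no

2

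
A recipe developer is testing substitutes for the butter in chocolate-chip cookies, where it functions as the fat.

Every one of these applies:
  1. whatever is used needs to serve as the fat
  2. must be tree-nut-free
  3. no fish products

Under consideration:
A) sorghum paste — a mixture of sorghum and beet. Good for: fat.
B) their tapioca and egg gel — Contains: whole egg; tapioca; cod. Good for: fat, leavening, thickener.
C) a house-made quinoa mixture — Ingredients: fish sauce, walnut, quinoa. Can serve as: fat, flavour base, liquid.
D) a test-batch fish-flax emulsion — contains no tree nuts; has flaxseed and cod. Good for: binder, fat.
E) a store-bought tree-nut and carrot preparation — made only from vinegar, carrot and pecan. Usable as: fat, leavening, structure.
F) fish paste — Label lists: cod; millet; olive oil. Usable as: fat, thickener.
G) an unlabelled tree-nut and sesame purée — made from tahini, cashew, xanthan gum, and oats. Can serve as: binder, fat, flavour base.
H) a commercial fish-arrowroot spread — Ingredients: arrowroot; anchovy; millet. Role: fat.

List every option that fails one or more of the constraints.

A: every rule checks out — keep
B: has cod, so not fish-free — out
C: has fish sauce, so not fish-free; has walnut, so not tree-nut-free — out
D: has cod, so not fish-free — no
E: has pecan, so not tree-nut-free — reject
F: has cod, so not fish-free — out
G: has cashew, so not tree-nut-free — no
H: has anchovy, so not fish-free — reject

B, C, D, E, F, G, H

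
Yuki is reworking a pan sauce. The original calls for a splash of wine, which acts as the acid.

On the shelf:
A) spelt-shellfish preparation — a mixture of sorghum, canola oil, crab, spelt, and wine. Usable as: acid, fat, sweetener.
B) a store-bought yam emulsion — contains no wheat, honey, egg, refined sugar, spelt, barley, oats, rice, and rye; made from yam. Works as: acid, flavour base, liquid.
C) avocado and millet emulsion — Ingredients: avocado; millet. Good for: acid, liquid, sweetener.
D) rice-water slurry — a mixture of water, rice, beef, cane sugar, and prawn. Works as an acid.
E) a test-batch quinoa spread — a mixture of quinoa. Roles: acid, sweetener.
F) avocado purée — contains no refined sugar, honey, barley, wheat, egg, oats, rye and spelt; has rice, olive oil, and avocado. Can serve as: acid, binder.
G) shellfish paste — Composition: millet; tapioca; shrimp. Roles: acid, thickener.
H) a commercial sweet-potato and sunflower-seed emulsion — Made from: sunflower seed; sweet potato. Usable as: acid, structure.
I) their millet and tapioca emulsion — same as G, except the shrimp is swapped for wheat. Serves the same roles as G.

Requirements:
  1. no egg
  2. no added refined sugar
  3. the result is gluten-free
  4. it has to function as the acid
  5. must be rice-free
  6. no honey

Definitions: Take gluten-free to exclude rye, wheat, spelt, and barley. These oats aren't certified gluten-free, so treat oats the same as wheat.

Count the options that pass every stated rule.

5

A: has spelt, so not gluten-free — out
B: nothing on the exclusion list — keep
C: works as an acid, no rice, no refined sugar — keep
D: has cane sugar, so not no-added-sugar; has rice, so not rice-free — reject
E: every rule checks out — valid
F: has rice, so not rice-free — out
G: all constraints satisfied — keep
H: only sweet potato and sunflower seed; none excluded — OK
I: has wheat, so not gluten-free — reject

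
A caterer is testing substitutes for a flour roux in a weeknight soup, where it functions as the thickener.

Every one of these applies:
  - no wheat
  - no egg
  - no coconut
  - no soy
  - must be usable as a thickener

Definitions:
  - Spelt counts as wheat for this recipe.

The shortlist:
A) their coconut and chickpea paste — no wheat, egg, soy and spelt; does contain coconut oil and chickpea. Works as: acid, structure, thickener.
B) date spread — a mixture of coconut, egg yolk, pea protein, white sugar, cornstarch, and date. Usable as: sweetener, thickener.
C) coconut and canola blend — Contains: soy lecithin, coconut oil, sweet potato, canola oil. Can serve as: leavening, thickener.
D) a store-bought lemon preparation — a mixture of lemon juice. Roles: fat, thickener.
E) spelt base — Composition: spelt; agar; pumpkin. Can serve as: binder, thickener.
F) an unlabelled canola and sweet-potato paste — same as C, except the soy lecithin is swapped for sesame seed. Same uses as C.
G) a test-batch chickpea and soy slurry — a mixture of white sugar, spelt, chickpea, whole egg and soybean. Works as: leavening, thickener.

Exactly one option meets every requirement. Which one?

A: has coconut oil, so not coconut-free — reject
B: has coconut, so not coconut-free; has egg yolk, so not egg-free — reject
C: has coconut oil, so not coconut-free; has soy lecithin, so not soy-free — no
D: works as a thickener, no egg, wheat-free — valid
E: has spelt, so not wheat-free — out
F: has coconut oil, so not coconut-free — out
G: has whole egg, so not egg-free; has soybean, so not soy-free (and 1 more) — reject

D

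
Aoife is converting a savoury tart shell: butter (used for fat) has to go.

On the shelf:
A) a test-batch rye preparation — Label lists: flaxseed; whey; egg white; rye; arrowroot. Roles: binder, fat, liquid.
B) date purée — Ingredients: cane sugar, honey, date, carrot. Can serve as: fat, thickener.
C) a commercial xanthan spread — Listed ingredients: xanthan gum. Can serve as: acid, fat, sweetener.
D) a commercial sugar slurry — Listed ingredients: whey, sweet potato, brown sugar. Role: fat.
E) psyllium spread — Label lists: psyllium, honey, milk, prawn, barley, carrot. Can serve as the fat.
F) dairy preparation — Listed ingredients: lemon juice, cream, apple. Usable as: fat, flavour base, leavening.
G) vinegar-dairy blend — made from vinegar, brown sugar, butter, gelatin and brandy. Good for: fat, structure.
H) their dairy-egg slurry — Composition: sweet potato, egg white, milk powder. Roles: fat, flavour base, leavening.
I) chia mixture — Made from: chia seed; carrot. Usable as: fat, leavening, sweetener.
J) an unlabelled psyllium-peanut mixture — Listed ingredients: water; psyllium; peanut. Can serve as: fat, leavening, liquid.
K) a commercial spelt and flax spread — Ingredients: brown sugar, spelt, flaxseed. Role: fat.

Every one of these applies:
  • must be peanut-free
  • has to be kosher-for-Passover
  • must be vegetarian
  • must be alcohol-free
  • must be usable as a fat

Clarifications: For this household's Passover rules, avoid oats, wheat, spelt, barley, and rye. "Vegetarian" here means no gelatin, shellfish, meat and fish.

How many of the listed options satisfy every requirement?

A: has rye, so not kosher-for-Passover — out
B: every rule checks out — OK
C: works as a fat, no alcohol, no peanut — keep
D: works as a fat, no alcohol, no peanut — valid
E: has barley, so not kosher-for-Passover; has prawn, so not vegetarian — no
F: kosher-for-Passover, no alcohol — valid
G: has gelatin, so not vegetarian; has brandy, so not alcohol-free — out
H: every rule checks out — OK
I: only carrot and chia seed; none excluded — keep
J: has peanut, so not peanut-free — reject
K: has spelt, so not kosher-for-Passover — reject

6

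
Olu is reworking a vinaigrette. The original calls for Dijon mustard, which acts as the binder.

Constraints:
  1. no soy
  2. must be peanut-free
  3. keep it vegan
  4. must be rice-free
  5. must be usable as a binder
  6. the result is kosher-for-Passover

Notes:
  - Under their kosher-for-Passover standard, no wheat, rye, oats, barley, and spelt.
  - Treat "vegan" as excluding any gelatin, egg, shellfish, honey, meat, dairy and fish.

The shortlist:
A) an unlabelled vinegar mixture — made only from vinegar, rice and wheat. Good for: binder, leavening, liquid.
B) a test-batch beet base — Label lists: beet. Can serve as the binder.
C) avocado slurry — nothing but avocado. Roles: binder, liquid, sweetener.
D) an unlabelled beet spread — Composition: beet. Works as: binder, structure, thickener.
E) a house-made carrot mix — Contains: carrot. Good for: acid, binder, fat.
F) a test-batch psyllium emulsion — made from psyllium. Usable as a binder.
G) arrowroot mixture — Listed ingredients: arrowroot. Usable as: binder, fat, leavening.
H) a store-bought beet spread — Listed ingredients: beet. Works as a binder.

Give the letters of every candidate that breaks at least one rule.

A

A: has wheat, so not kosher-for-Passover; has rice, so not rice-free — reject
B: works as a binder, vegan, no soy — OK
C: only avocado; none excluded — OK
D: works as a binder, kosher-for-Passover, no peanut — OK
E: works as a binder, no soy, no rice — keep
F: nothing on the exclusion list — keep
G: only arrowroot; none excluded — keep
H: works as a binder, no peanut, kosher-for-Passover — valid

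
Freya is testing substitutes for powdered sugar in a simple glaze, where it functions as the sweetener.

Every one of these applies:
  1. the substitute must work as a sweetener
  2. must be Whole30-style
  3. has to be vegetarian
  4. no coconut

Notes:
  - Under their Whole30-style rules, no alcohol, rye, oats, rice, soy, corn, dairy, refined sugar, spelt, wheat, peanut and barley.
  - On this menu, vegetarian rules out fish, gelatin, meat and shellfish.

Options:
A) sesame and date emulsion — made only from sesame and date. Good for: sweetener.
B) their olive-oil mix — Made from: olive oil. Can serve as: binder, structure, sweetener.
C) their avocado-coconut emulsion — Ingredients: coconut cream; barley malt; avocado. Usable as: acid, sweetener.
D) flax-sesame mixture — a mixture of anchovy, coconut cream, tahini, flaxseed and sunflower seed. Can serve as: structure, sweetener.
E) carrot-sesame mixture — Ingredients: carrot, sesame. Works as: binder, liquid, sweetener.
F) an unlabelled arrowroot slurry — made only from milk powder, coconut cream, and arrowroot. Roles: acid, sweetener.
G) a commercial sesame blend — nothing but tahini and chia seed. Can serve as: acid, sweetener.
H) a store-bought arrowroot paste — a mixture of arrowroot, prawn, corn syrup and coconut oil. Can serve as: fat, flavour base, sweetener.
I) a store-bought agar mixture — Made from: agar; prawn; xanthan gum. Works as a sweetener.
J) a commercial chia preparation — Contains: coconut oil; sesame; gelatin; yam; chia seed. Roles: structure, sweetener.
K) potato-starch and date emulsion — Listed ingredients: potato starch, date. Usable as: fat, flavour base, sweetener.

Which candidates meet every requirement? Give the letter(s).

A: works as a sweetener, Whole30-style, no coconut — keep
B: only olive oil; none excluded — valid
C: has barley malt, so not Whole30-style; has coconut cream, so not coconut-free — no
D: has anchovy, so not vegetarian; has coconut cream, so not coconut-free — reject
E: only sesame and carrot; none excluded — valid
F: has milk powder, so not Whole30-style; has coconut cream, so not coconut-free — reject
G: nothing on the exclusion list — OK
H: has corn syrup, so not Whole30-style; has prawn, so not vegetarian (and 1 more) — out
I: has prawn, so not vegetarian — out
J: has gelatin, so not vegetarian; has coconut oil, so not coconut-free — no
K: only potato starch and date; none excluded — keep

A, B, E, G, K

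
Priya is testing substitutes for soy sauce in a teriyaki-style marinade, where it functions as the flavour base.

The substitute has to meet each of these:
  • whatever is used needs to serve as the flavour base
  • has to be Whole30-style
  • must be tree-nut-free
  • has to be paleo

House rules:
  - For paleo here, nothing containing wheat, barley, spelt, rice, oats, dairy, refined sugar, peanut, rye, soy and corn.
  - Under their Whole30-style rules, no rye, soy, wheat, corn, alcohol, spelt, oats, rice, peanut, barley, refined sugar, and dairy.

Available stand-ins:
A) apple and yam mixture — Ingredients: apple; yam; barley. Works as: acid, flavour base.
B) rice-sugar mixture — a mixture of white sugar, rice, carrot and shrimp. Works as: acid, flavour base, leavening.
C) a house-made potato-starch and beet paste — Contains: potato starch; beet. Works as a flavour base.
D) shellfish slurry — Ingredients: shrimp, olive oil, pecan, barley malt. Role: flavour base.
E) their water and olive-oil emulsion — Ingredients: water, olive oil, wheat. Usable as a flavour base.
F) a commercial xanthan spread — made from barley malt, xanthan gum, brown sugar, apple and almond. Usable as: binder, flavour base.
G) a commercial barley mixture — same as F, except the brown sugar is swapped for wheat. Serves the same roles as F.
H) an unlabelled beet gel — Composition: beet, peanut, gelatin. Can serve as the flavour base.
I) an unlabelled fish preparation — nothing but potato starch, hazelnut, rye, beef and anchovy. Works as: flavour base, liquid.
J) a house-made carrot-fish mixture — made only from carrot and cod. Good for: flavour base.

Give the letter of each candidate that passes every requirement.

C, J

A: has barley, so not paleo; has barley, so not Whole30-style — no
B: has rice, so not paleo; has rice, so not Whole30-style — out
C: only potato starch and beet; none excluded — OK
D: has barley malt, so not paleo; has barley malt, so not Whole30-style (and 1 more) — reject
E: has wheat, so not paleo; has wheat, so not Whole30-style — out
F: has barley malt, so not paleo; has barley malt, so not Whole30-style (and 1 more) — out
G: has barley malt, so not paleo; has barley malt, so not Whole30-style (and 1 more) — out
H: has peanut, so not paleo; has peanut, so not Whole30-style — no
I: has rye, so not paleo; has rye, so not Whole30-style (and 1 more) — no
J: works as a flavour base, no tree nuts, Whole30-style — keep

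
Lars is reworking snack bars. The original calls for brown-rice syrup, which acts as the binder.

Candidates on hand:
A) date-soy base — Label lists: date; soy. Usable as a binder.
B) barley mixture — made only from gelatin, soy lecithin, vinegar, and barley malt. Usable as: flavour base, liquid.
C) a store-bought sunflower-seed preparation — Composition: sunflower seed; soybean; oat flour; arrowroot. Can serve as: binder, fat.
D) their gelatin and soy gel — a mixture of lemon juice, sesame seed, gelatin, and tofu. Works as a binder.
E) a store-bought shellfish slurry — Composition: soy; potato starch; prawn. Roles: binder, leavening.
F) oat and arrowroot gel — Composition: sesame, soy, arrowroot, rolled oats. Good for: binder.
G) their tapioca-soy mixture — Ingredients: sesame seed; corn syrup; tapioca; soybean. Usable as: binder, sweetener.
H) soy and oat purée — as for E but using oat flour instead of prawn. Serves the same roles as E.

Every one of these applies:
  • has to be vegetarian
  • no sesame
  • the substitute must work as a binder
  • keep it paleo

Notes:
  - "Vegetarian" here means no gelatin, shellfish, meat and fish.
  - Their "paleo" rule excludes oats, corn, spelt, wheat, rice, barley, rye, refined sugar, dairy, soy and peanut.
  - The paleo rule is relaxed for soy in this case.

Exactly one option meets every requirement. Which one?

A: soy is permitted under the paleo carve-out; nothing else excluded — OK
B: not usable as a binder; has gelatin, so not vegetarian (and 1 more) — out
C: has oat flour, so not paleo — out
D: has gelatin, so not vegetarian; has sesame seed, so not sesame-free — no
E: has prawn, so not vegetarian — no
F: has rolled oats, so not paleo; has sesame, so not sesame-free — no
G: has corn syrup, so not paleo; has sesame seed, so not sesame-free — reject
H: has oat flour, so not paleo — reject

A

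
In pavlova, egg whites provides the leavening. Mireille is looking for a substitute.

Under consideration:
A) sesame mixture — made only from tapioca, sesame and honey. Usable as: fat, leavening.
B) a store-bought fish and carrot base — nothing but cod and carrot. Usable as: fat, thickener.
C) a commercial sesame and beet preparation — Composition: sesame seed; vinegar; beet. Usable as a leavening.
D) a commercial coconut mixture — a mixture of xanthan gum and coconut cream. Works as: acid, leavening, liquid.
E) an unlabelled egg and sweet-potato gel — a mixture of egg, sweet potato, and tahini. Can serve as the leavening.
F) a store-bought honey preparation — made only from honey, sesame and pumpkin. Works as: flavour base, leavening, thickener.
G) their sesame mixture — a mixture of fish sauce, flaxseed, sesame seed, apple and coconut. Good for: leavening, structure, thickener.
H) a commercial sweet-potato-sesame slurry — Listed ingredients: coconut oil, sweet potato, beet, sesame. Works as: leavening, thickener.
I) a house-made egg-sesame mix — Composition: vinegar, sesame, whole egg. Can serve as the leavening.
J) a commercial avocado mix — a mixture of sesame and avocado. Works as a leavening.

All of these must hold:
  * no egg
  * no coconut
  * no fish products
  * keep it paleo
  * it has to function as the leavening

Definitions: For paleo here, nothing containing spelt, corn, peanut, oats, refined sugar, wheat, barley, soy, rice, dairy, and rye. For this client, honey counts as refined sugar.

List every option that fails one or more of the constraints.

A: has honey, so not paleo — reject
B: not usable as a leavening; has cod, so not fish-free — no
C: every rule checks out — valid
D: has coconut cream, so not coconut-free — reject
E: has egg, so not egg-free — out
F: has honey, so not paleo — out
G: has fish sauce, so not fish-free; has coconut, so not coconut-free — reject
H: has coconut oil, so not coconut-free — reject
I: has whole egg, so not egg-free — no
J: works as a leavening, no fish, paleo — keep

A, B, D, E, F, G, H, I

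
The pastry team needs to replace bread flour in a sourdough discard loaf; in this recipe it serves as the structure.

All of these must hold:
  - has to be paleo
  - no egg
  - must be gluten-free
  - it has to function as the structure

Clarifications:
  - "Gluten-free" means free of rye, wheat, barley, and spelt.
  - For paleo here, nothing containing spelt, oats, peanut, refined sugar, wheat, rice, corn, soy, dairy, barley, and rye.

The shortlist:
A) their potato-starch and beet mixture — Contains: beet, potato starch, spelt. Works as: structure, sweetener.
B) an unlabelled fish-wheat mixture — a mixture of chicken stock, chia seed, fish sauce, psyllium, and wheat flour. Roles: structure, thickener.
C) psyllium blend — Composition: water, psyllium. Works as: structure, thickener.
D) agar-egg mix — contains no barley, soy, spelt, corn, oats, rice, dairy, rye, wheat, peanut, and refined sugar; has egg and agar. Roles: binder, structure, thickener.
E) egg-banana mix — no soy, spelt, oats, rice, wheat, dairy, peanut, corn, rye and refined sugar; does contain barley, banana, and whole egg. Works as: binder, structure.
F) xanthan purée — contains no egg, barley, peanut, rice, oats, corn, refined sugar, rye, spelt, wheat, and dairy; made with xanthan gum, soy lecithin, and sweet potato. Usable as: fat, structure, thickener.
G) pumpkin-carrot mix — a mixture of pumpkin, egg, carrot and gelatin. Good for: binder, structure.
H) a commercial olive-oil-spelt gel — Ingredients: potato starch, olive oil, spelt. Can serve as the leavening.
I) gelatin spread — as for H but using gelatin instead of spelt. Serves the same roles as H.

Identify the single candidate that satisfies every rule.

C

A: has spelt, so not gluten-free; has spelt, so not paleo — out
B: has wheat flour, so not gluten-free; has wheat flour, so not paleo — out
C: all constraints satisfied — OK
D: has egg, so not egg-free — no
E: has barley, so not gluten-free; has barley, so not paleo (and 1 more) — no
F: has soy lecithin, so not paleo — no
G: has egg, so not egg-free — reject
H: not usable as a structure; has spelt, so not gluten-free (and 1 more) — reject
I: not usable as a structure — no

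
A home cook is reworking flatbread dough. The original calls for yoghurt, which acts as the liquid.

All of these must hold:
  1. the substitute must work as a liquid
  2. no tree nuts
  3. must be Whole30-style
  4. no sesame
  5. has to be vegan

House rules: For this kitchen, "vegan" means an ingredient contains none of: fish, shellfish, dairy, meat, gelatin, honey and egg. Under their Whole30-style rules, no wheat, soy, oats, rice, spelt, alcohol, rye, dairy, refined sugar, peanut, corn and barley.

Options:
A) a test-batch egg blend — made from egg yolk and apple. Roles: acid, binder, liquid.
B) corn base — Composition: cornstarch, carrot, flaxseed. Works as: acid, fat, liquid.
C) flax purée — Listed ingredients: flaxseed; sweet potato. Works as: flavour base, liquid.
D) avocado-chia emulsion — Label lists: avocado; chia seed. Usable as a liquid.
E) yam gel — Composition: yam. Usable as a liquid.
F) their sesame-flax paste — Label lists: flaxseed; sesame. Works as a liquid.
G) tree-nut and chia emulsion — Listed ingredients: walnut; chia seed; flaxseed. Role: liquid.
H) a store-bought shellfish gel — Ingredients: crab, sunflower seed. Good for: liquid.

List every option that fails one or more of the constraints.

A: has egg yolk, so not vegan — out
B: has cornstarch, so not Whole30-style — reject
C: all constraints satisfied — valid
D: only avocado and chia seed; none excluded — valid
E: only yam; none excluded — keep
F: has sesame, so not sesame-free — out
G: has walnut, so not tree-nut-free — reject
H: has crab, so not vegan — no

A, B, F, G, H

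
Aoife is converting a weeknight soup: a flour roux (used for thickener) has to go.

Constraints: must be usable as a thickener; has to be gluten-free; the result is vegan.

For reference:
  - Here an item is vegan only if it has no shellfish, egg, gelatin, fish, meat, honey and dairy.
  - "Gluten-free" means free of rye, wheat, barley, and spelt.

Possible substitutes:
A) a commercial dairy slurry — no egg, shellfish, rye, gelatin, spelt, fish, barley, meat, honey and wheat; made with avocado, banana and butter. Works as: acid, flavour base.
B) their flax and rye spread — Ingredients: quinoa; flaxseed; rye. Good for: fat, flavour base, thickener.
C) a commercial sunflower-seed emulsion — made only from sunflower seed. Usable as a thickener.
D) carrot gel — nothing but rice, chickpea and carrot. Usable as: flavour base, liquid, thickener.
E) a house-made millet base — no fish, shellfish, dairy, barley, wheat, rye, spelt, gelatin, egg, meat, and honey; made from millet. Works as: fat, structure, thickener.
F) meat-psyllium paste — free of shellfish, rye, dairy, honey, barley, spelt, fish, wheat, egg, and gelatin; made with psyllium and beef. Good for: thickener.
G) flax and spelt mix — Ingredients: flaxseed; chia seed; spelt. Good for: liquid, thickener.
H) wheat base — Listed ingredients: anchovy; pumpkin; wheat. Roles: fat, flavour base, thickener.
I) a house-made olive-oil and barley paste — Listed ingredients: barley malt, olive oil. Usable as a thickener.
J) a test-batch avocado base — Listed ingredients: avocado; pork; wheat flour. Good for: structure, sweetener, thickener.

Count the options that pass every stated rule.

A: not usable as a thickener; has butter, so not vegan — no
B: has rye, so not gluten-free — reject
C: only sunflower seed; none excluded — valid
D: only rice, carrot, and chickpea; none excluded — valid
E: gluten-free, vegan — keep
F: has beef, so not vegan — reject
G: has spelt, so not gluten-free — reject
H: has anchovy, so not vegan; has wheat, so not gluten-free — out
I: has barley malt, so not gluten-free — out
J: has pork, so not vegan; has wheat flour, so not gluten-free — no

3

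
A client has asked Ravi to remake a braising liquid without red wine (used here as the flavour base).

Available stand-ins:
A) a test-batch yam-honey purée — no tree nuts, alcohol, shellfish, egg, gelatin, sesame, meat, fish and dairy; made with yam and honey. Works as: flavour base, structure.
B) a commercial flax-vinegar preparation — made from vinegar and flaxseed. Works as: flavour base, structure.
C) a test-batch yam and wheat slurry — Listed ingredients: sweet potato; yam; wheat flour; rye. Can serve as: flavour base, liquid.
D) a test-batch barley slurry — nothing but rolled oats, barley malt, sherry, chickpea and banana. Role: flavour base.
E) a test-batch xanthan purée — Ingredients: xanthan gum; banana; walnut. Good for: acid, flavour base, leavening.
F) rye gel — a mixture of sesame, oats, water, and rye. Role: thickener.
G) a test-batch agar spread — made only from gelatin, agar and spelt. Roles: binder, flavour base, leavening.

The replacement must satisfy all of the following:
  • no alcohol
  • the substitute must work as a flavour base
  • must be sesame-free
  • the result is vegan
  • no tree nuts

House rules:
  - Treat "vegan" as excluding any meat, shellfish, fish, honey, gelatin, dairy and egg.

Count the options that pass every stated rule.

A: has honey, so not vegan — reject
B: every rule checks out — valid
C: works as a flavour base, no alcohol, no sesame — keep
D: has sherry, so not alcohol-free — no
E: has walnut, so not tree-nut-free — reject
F: not usable as a flavour base; has sesame, so not sesame-free — no
G: has gelatin, so not vegan — reject

2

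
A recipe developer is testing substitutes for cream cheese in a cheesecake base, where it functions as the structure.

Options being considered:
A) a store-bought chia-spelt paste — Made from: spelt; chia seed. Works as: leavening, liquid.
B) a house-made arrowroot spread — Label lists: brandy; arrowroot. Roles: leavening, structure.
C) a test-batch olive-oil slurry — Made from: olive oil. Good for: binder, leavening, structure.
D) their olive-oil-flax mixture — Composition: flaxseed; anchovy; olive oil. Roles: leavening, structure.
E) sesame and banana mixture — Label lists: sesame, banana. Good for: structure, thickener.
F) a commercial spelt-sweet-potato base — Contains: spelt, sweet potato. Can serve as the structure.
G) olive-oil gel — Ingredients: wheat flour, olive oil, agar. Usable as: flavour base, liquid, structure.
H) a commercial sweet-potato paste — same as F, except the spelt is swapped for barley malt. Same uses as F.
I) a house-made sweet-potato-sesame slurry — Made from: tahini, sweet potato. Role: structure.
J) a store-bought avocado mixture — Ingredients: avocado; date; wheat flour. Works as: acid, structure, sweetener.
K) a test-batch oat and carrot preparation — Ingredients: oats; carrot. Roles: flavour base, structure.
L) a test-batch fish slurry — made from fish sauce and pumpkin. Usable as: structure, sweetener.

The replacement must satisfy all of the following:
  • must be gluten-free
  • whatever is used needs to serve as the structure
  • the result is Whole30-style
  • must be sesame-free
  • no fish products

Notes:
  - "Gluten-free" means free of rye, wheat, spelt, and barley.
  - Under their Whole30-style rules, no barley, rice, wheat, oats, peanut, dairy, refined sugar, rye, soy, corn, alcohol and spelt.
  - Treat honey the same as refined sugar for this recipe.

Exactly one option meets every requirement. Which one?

A: not usable as a structure; has spelt, so not gluten-free (and 1 more) — no
B: has brandy, so not Whole30-style — no
C: nothing on the exclusion list — keep
D: has anchovy, so not fish-free — reject
E: has sesame, so not sesame-free — out
F: has spelt, so not gluten-free; has spelt, so not Whole30-style — reject
G: has wheat flour, so not gluten-free; has wheat flour, so not Whole30-style — out
H: has barley malt, so not gluten-free; has barley malt, so not Whole30-style — no
I: has tahini, so not sesame-free — out
J: has wheat flour, so not gluten-free; has wheat flour, so not Whole30-style — reject
K: has oats, so not Whole30-style — reject
L: has fish sauce, so not fish-free — no

C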